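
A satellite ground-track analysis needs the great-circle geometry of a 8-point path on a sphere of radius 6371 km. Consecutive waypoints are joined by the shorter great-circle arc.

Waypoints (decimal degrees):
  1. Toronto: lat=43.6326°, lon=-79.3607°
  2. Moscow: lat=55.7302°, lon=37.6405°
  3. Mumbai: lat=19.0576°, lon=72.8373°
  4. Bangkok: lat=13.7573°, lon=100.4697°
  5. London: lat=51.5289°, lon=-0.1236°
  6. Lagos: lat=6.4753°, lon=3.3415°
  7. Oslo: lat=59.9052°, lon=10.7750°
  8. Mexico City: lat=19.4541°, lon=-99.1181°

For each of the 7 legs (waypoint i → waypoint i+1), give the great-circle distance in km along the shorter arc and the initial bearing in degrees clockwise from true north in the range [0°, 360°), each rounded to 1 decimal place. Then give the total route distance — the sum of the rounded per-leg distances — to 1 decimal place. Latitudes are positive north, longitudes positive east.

Leg 1: dist=7488.3 km, bearing=32.9°
Leg 2: dist=5024.9 km, bearing=129.8°
Leg 3: dist=3002.2 km, bearing=97.1°
Leg 4: dist=9528.6 km, bearing=322.2°
Leg 5: dist=5019.9 km, bearing=175.1°
Leg 6: dist=5974.3 km, bearing=4.6°
Leg 7: dist=9194.5 km, bearing=296.6°
Total: 45232.7 km

Leg 1: φ1=0.7615325, φ2=0.9726755, Δφ=0.2111430, Δλ=2.0420562 rad; a=sin²(Δφ/2)+cosφ1·cosφ2·sin²(Δλ/2)=0.3073971196; c=2·atan2(√a, √(1-a))=1.175365548; dist=6371·c=7488.254 ≈ 7488.3 km; running total=7488.3 km
Leg 1 bearing: y=sinΔλ·cosφ2=0.50171199, x=cosφ1·sinφ2-sinφ1·cosφ2·cosΔλ=0.77453315; θ=atan2(y, x)=32.9336° ≈ 32.9°
Leg 2: φ1=0.9726755, φ2=0.3326179, Δφ=-0.6400576, Δλ=0.6143000 rad; a=sin²(Δφ/2)+cosφ1·cosφ2·sin²(Δλ/2)=0.1476210612; c=2·atan2(√a, √(1-a))=0.788714522; dist=6371·c=5024.900 ≈ 5024.9 km; running total=12513.2 km
Leg 2 bearing: y=sinΔλ·cosφ2=0.54479539, x=cosφ1·sinφ2-sinφ1·cosφ2·cosΔλ=-0.45443847; θ=atan2(y, x)=129.8330° ≈ 129.8°
Leg 3: φ1=0.3326179, φ2=0.2401102, Δφ=-0.0925077, Δλ=0.4822764 rad; a=sin²(Δφ/2)+cosφ1·cosφ2·sin²(Δλ/2)=0.0544950421; c=2·atan2(√a, √(1-a))=0.471231427; dist=6371·c=3002.215 ≈ 3002.2 km; running total=15515.4 km
Leg 3 bearing: y=sinΔλ·cosφ2=0.45049158, x=cosφ1·sinφ2-sinφ1·cosφ2·cosΔλ=-0.05620198; θ=atan2(y, x)=97.1113° ≈ 97.1°
Leg 4: φ1=0.2401102, φ2=0.8993490, Δφ=0.6592388, Δλ=-1.7556843 rad; a=sin²(Δφ/2)+cosφ1·cosφ2·sin²(Δλ/2)=0.4624504153; c=2·atan2(√a, √(1-a))=1.495626386; dist=6371·c=9528.636 ≈ 9528.6 km; running total=25044.0 km
Leg 4 bearing: y=sinΔλ·cosφ2=-0.61151693, x=cosφ1·sinφ2-sinφ1·cosφ2·cosΔλ=0.78765929; θ=atan2(y, x)=-37.8248° <0 so +360° → 322.1752° ≈ 322.2°
Leg 5: φ1=0.8993490, φ2=0.1130153, Δφ=-0.7863337, Δλ=0.0604774 rad; a=sin²(Δφ/2)+cosφ1·cosφ2·sin²(Δλ/2)=0.1473425641; c=2·atan2(√a, √(1-a))=0.787929106; dist=6371·c=5019.896 ≈ 5019.9 km; running total=30063.9 km
Leg 5 bearing: y=sinΔλ·cosφ2=0.06005497, x=cosφ1·sinφ2-sinφ1·cosφ2·cosΔλ=-0.70634576; θ=atan2(y, x)=175.1403° ≈ 175.1°
Leg 6: φ1=0.1130153, φ2=1.0455430, Δφ=0.9325277, Δλ=0.1297390 rad; a=sin²(Δφ/2)+cosφ1·cosφ2·sin²(Δλ/2)=0.2041907339; c=2·atan2(√a, √(1-a))=0.937731400; dist=6371·c=5974.287 ≈ 5974.3 km; running total=36038.2 km
Leg 6 bearing: y=sinΔλ·cosφ2=0.06487299, x=cosφ1·sinφ2-sinφ1·cosφ2·cosΔλ=0.80360376; θ=atan2(y, x)=4.6153° ≈ 4.6°
Leg 7: φ1=1.0455430, φ2=0.3395381, Δφ=-0.7060049, Δλ=-1.9179964 rad; a=sin²(Δφ/2)+cosφ1·cosφ2·sin²(Δλ/2)=0.4363621544; c=2·atan2(√a, √(1-a))=1.443174481; dist=6371·c=9194.465 ≈ 9194.5 km; running total=45232.7 km
Leg 7 bearing: y=sinΔλ·cosφ2=-0.88664441, x=cosφ1·sinφ2-sinφ1·cosφ2·cosΔλ=0.44459261; θ=atan2(y, x)=-63.3693° <0 so +360° → 296.6307° ≈ 296.6°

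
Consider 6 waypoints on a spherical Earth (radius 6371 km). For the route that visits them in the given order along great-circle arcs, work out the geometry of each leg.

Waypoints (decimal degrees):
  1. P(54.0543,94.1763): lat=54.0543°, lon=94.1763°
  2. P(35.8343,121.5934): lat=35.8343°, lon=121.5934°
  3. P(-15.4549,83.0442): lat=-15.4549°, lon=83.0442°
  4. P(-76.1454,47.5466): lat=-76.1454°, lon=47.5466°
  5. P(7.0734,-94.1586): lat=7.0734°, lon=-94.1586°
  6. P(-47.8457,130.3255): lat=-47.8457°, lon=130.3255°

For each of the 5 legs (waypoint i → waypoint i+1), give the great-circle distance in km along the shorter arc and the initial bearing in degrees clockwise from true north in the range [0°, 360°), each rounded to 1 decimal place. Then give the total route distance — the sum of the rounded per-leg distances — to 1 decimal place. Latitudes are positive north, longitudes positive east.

Leg 1: φ1=0.9434255, φ2=0.6254265, Δφ=-0.3179990, Δλ=0.4785187 rad; a=sin²(Δφ/2)+cosφ1·cosφ2·sin²(Δλ/2)=0.0517957402; c=2·atan2(√a, √(1-a))=0.459197404; dist=6371·c=2925.547 ≈ 2925.5 km; running total=2925.5 km
Leg 1 bearing: y=sinΔλ·cosφ2=0.37330497, x=cosφ1·sinφ2-sinφ1·cosφ2·cosΔλ=-0.23894594; θ=atan2(y, x)=122.6226° ≈ 122.6°
Leg 2: φ1=0.6254265, φ2=-0.2697389, Δφ=-0.8951654, Δλ=-0.6728105 rad; a=sin²(Δφ/2)+cosφ1·cosφ2·sin²(Δλ/2)=0.2724489168; c=2·atan2(√a, √(1-a))=1.098309379; dist=6371·c=6997.329 ≈ 6997.3 km; running total=9922.8 km
Leg 2 bearing: y=sinΔλ·cosφ2=-0.60065233, x=cosφ1·sinφ2-sinφ1·cosφ2·cosΔλ=-0.65734222; θ=atan2(y, x)=-137.5802° <0 so +360° → 222.4198° ≈ 222.4°
Leg 3: φ1=-0.2697389, φ2=-1.3289879, Δφ=-1.0592490, Δλ=-0.6195500 rad; a=sin²(Δφ/2)+cosφ1·cosφ2·sin²(Δλ/2)=0.2766847502; c=2·atan2(√a, √(1-a))=1.107800533; dist=6371·c=7057.797 ≈ 7057.8 km; running total=16980.6 km
Leg 3 bearing: y=sinΔλ·cosφ2=-0.13904626, x=cosφ1·sinφ2-sinφ1·cosφ2·cosΔλ=-0.88384803; θ=atan2(y, x)=-171.0596° <0 so +360° → 188.9404° ≈ 188.9°
Leg 4: φ1=-1.3289879, φ2=0.1234541, Δφ=1.4524421, Δλ=-2.4732223 rad; a=sin²(Δφ/2)+cosφ1·cosφ2·sin²(Δλ/2)=0.6530314548; c=2·atan2(√a, √(1-a))=1.881851044; dist=6371·c=11989.273 ≈ 11989.3 km; running total=28969.9 km
Leg 4 bearing: y=sinΔλ·cosφ2=-0.61499134, x=cosφ1·sinφ2-sinφ1·cosφ2·cosΔλ=-0.72671256; θ=atan2(y, x)=-139.7599° <0 so +360° → 220.2401° ≈ 220.2°
Leg 5: φ1=0.1234541, φ2=-0.8350650, Δφ=-0.9585191, Δλ=3.9179867 rad; a=sin²(Δφ/2)+cosφ1·cosφ2·sin²(Δλ/2)=0.7832294895; c=2·atan2(√a, √(1-a))=2.172998918; dist=6371·c=13844.176 ≈ 13844.2 km; running total=42814.1 km
Leg 5 bearing: y=sinΔλ·cosφ2=-0.47026803, x=cosφ1·sinφ2-sinφ1·cosφ2·cosΔλ=-0.67673644; θ=atan2(y, x)=-145.2043° <0 so +360° → 214.7957° ≈ 214.8°

Leg 1: dist=2925.5 km, bearing=122.6°
Leg 2: dist=6997.3 km, bearing=222.4°
Leg 3: dist=7057.8 km, bearing=188.9°
Leg 4: dist=11989.3 km, bearing=220.2°
Leg 5: dist=13844.2 km, bearing=214.8°
Total: 42814.1 km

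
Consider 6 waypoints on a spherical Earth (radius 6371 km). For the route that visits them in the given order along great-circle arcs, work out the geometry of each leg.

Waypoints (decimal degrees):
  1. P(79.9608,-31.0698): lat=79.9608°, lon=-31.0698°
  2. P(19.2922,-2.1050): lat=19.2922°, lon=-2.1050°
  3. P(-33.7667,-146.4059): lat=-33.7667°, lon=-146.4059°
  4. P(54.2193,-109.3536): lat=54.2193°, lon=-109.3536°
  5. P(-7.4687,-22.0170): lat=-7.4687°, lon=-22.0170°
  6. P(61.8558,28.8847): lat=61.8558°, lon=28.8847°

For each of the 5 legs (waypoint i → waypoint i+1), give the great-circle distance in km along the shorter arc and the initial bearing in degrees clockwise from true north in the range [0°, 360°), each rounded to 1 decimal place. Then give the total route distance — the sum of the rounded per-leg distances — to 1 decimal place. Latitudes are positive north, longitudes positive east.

Leg 1: dist=6895.5 km, bearing=148.8°
Leg 2: dist=16141.9 km, bearing=238.1°
Leg 3: dist=10409.2 km, bearing=20.7°
Leg 4: dist=10508.3 km, bearing=96.5°
Leg 5: dist=8852.3 km, bearing=21.8°
Total: 52807.2 km

Leg 1: φ1=1.3955792, φ2=0.3367124, Δφ=-1.0588668, Δλ=0.5055311 rad; a=sin²(Δφ/2)+cosφ1·cosφ2·sin²(Δλ/2)=0.2653599598; c=2·atan2(√a, √(1-a))=1.082320991; dist=6371·c=6895.467 ≈ 6895.5 km; running total=6895.5 km
Leg 1 bearing: y=sinΔλ·cosφ2=0.45707835, x=cosφ1·sinφ2-sinφ1·cosφ2·cosΔλ=-0.75554986; θ=atan2(y, x)=148.8277° ≈ 148.8°
Leg 2: φ1=0.3367124, φ2=-0.5893401, Δφ=-0.9260525, Δλ=-2.5185258 rad; a=sin²(Δφ/2)+cosφ1·cosφ2·sin²(Δλ/2)=0.9104109776; c=2·atan2(√a, √(1-a))=2.533644898; dist=6371·c=16141.852 ≈ 16141.9 km; running total=23037.4 km
Leg 2 bearing: y=sinΔλ·cosφ2=-0.48509167, x=cosφ1·sinφ2-sinφ1·cosφ2·cosΔλ=-0.30155828; θ=atan2(y, x)=-121.8672° <0 so +360° → 238.1328° ≈ 238.1°
Leg 3: φ1=-0.5893401, φ2=0.9463053, Δφ=1.5356454, Δλ=0.6466846 rad; a=sin²(Δφ/2)+cosφ1·cosφ2·sin²(Δλ/2)=0.5314986099; c=2·atan2(√a, √(1-a))=1.633835290; dist=6371·c=10409.165 ≈ 10409.2 km; running total=33446.6 km
Leg 3 bearing: y=sinΔλ·cosφ2=0.35229797, x=cosφ1·sinφ2-sinφ1·cosφ2·cosΔλ=0.93376522; θ=atan2(y, x)=20.6709° ≈ 20.7°
Leg 4: φ1=0.9463053, φ2=-0.1303534, Δφ=-1.0766587, Δλ=1.5243112 rad; a=sin²(Δφ/2)+cosφ1·cosφ2·sin²(Δλ/2)=0.5392562780; c=2·atan2(√a, √(1-a))=1.649389769; dist=6371·c=10508.262 ≈ 10508.3 km; running total=43954.9 km
Leg 4 bearing: y=sinΔλ·cosφ2=0.99044495, x=cosφ1·sinφ2-sinφ1·cosφ2·cosΔλ=-0.11337808; θ=atan2(y, x)=96.5303° ≈ 96.5°
Leg 5: φ1=-0.1303534, φ2=1.0795874, Δφ=1.2099408, Δλ=0.8884023 rad; a=sin²(Δφ/2)+cosφ1·cosφ2·sin²(Δλ/2)=0.4098326721; c=2·atan2(√a, √(1-a))=1.389469652; dist=6371·c=8852.311 ≈ 8852.3 km; running total=52807.2 km
Leg 5 bearing: y=sinΔλ·cosφ2=0.36606390, x=cosφ1·sinφ2-sinφ1·cosφ2·cosΔλ=0.91294941; θ=atan2(y, x)=21.8492° ≈ 21.8°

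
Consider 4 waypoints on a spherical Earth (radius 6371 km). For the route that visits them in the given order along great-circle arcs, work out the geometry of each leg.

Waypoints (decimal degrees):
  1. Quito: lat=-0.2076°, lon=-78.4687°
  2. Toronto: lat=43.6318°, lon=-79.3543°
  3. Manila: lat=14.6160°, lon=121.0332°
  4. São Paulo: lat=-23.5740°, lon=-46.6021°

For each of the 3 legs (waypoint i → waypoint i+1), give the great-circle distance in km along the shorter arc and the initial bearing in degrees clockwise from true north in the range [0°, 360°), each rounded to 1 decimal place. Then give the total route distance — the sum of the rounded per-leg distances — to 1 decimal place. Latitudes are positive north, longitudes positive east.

Leg 1: φ1=-0.0036233, φ2=0.7615186, Δφ=0.7651419, Δλ=-0.0154566 rad; a=sin²(Δφ/2)+cosφ1·cosφ2·sin²(Δλ/2)=0.1394011793; c=2·atan2(√a, √(1-a))=0.765266687; dist=6371·c=4875.514 ≈ 4875.5 km; running total=4875.5 km
Leg 1 bearing: y=sinΔλ·cosφ2=-0.01118690, x=cosφ1·sinφ2-sinφ1·cosφ2·cosΔλ=0.69263902; θ=atan2(y, x)=-0.9253° <0 so +360° → 359.0747° ≈ 359.1°
Leg 2: φ1=0.7615186, φ2=0.2550973, Δφ=-0.5064212, Δλ=3.4974217 rad; a=sin²(Δφ/2)+cosφ1·cosφ2·sin²(Δλ/2)=0.7411871199; c=2·atan2(√a, √(1-a))=2.074159450; dist=6371·c=13214.470 ≈ 13214.5 km; running total=18090.0 km
Leg 2 bearing: y=sinΔλ·cosφ2=-0.33709394, x=cosφ1·sinφ2-sinφ1·cosφ2·cosΔλ=0.80850650; θ=atan2(y, x)=-22.6329° <0 so +360° → 337.3671° ≈ 337.4°
Leg 3: φ1=0.2550973, φ2=-0.4114439, Δφ=-0.6665412, Δλ=-2.9257879 rad; a=sin²(Δφ/2)+cosφ1·cosφ2·sin²(Δλ/2)=0.9836154694; c=2·atan2(√a, √(1-a))=2.884884219; dist=6371·c=18379.597 ≈ 18379.6 km; running total=36469.6 km
Leg 3 bearing: y=sinΔλ·cosφ2=-0.19626289, x=cosφ1·sinφ2-sinφ1·cosφ2·cosΔλ=-0.16107510; θ=atan2(y, x)=-129.3761° <0 so +360° → 230.6239° ≈ 230.6°

Leg 1: dist=4875.5 km, bearing=359.1°
Leg 2: dist=13214.5 km, bearing=337.4°
Leg 3: dist=18379.6 km, bearing=230.6°
Total: 36469.6 km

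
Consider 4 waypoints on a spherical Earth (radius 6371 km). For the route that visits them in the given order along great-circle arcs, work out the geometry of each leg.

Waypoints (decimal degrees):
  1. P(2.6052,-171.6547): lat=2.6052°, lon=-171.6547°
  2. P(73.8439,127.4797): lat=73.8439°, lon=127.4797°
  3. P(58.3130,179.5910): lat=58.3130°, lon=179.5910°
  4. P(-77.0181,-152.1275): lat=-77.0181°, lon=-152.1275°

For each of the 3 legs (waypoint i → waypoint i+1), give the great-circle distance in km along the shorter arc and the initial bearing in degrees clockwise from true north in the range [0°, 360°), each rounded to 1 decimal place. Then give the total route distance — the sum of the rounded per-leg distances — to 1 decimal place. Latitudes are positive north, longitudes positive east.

Leg 1: dist=8861.0 km, bearing=345.7°
Leg 2: dist=2768.1 km, bearing=100.0°
Leg 3: dist=15177.1 km, bearing=171.1°
Total: 26806.2 km

Leg 1: φ1=0.0454693, φ2=1.2888192, Δφ=1.2433499, Δλ=5.2208802 rad; a=sin²(Δφ/2)+cosφ1·cosφ2·sin²(Δλ/2)=0.4105050682; c=2·atan2(√a, √(1-a))=1.390836689; dist=6371·c=8861.021 ≈ 8861.0 km; running total=8861.0 km
Leg 1 bearing: y=sinΔλ·cosφ2=-0.24305041, x=cosφ1·sinφ2-sinφ1·cosφ2·cosΔλ=0.95335677; θ=atan2(y, x)=-14.3024° <0 so +360° → 345.6976° ≈ 345.7°
Leg 2: φ1=1.2888192, φ2=1.0177538, Δφ=-0.2710653, Δλ=0.9095138 rad; a=sin²(Δφ/2)+cosφ1·cosφ2·sin²(Δλ/2)=0.0464566110; c=2·atan2(√a, √(1-a))=0.434485405; dist=6371·c=2768.107 ≈ 2768.1 km; running total=11629.1 km
Leg 2 bearing: y=sinΔλ·cosφ2=0.41455261, x=cosφ1·sinφ2-sinφ1·cosφ2·cosΔλ=-0.07307333; θ=atan2(y, x)=99.9969° ≈ 100.0°
Leg 3: φ1=1.0177538, φ2=-1.3442194, Δφ=-2.3619733, Δλ=-5.7895800 rad; a=sin²(Δφ/2)+cosφ1·cosφ2·sin²(Δλ/2)=0.8626334092; c=2·atan2(√a, √(1-a))=2.382218196; dist=6371·c=15177.112 ≈ 15177.1 km; running total=26806.2 km
Leg 3 bearing: y=sinΔλ·cosφ2=0.10643684, x=cosφ1·sinφ2-sinφ1·cosφ2·cosΔλ=-0.68019059; θ=atan2(y, x)=171.1064° ≈ 171.1°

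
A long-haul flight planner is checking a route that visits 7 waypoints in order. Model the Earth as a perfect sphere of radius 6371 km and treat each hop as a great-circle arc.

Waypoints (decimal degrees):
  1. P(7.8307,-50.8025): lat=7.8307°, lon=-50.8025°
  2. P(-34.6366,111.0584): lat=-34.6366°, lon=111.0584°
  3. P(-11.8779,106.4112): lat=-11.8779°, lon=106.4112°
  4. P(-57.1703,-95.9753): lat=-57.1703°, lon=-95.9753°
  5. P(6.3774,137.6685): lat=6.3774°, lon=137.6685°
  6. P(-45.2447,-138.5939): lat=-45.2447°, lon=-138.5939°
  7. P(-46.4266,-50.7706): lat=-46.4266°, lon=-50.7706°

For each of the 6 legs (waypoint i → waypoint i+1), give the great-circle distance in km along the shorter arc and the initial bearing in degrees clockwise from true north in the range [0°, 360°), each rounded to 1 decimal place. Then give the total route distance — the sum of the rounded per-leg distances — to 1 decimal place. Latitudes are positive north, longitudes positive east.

Leg 1: φ1=0.1366715, φ2=-0.6045227, Δφ=-0.7411942, Δλ=2.8250056 rad; a=sin²(Δφ/2)+cosφ1·cosφ2·sin²(Δλ/2)=0.9260158557; c=2·atan2(√a, √(1-a))=2.590650537; dist=6371·c=16505.035 ≈ 16505.0 km; running total=16505.0 km
Leg 1 bearing: y=sinΔλ·cosφ2=0.25614996, x=cosφ1·sinφ2-sinφ1·cosφ2·cosΔλ=-0.45654043; θ=atan2(y, x)=150.7046° ≈ 150.7°
Leg 2: φ1=-0.6045227, φ2=-0.2073085, Δφ=0.3972142, Δλ=-0.0811089 rad; a=sin²(Δφ/2)+cosφ1·cosφ2·sin²(Δλ/2)=0.0402523664; c=2·atan2(√a, √(1-a))=0.404001753; dist=6371·c=2573.895 ≈ 2573.9 km; running total=19078.9 km
Leg 2 bearing: y=sinΔλ·cosφ2=-0.07928527, x=cosφ1·sinφ2-sinφ1·cosφ2·cosΔλ=0.38502247; θ=atan2(y, x)=-11.6359° <0 so +360° → 348.3641° ≈ 348.4°
Leg 3: φ1=-0.2073085, φ2=-0.9978100, Δφ=-0.7905015, Δλ=-3.5323108 rad; a=sin²(Δφ/2)+cosφ1·cosφ2·sin²(Δλ/2)=0.6587995237; c=2·atan2(√a, √(1-a))=1.893992688; dist=6371·c=12066.627 ≈ 12066.6 km; running total=31145.5 km
Leg 3 bearing: y=sinΔλ·cosφ2=0.20647686, x=cosφ1·sinφ2-sinφ1·cosφ2·cosΔλ=-0.92547185; θ=atan2(y, x)=167.4230° ≈ 167.4°
Leg 4: φ1=-0.9978100, φ2=0.1113066, Δφ=1.1091166, Δλ=4.0778536 rad; a=sin²(Δφ/2)+cosφ1·cosφ2·sin²(Δλ/2)=0.7063661485; c=2·atan2(√a, √(1-a))=1.996248072; dist=6371·c=12718.096 ≈ 12718.1 km; running total=43863.6 km
Leg 4 bearing: y=sinΔλ·cosφ2=-0.80036356, x=cosφ1·sinφ2-sinφ1·cosφ2·cosΔλ=-0.43482205; θ=atan2(y, x)=-118.5144° <0 so +360° → 241.4856° ≈ 241.5°
Leg 5: φ1=0.1113066, φ2=-0.7896690, Δφ=-0.9009756, Δλ=-4.8216885 rad; a=sin²(Δφ/2)+cosφ1·cosφ2·sin²(Δλ/2)=0.5012753731; c=2·atan2(√a, √(1-a))=1.573347076; dist=6371·c=10023.794 ≈ 10023.8 km; running total=53887.4 km
Leg 5 bearing: y=sinΔλ·cosφ2=0.69987899, x=cosφ1·sinφ2-sinφ1·cosφ2·cosΔλ=-0.71425688; θ=atan2(y, x)=135.5825° ≈ 135.6°
Leg 6: φ1=-0.7896690, φ2=-0.8102970, Δφ=-0.0206280, Δλ=1.5328057 rad; a=sin²(Δφ/2)+cosφ1·cosφ2·sin²(Δλ/2)=0.2335453964; c=2·atan2(√a, √(1-a))=1.008761390; dist=6371·c=6426.819 ≈ 6426.8 km; running total=60314.2 km
Leg 6 bearing: y=sinΔλ·cosφ2=0.68878591, x=cosφ1·sinφ2-sinφ1·cosφ2·cosΔλ=-0.49150966; θ=atan2(y, x)=125.5112° ≈ 125.5°

Leg 1: dist=16505.0 km, bearing=150.7°
Leg 2: dist=2573.9 km, bearing=348.4°
Leg 3: dist=12066.6 km, bearing=167.4°
Leg 4: dist=12718.1 km, bearing=241.5°
Leg 5: dist=10023.8 km, bearing=135.6°
Leg 6: dist=6426.8 km, bearing=125.5°
Total: 60314.2 km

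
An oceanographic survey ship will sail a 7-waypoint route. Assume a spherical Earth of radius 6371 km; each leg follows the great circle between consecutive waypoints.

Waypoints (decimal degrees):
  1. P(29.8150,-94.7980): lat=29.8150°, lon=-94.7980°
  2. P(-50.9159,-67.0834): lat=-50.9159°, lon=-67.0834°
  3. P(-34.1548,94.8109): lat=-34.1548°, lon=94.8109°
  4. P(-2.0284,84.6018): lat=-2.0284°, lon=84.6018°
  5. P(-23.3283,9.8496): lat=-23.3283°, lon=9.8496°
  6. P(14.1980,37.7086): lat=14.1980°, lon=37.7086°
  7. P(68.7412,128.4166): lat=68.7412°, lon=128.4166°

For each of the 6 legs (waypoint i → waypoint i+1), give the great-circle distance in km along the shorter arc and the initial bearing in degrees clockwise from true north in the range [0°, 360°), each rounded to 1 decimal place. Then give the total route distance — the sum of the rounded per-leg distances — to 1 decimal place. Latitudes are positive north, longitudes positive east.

Leg 1: φ1=0.5203699, φ2=-0.8886501, Δφ=-1.4090200, Δλ=0.4837110 rad; a=sin²(Δφ/2)+cosφ1·cosφ2·sin²(Δλ/2)=0.4508420156; c=2·atan2(√a, √(1-a))=1.472321278; dist=6371·c=9380.159 ≈ 9380.2 km; running total=9380.2 km
Leg 1 bearing: y=sinΔλ·cosφ2=0.29320674, x=cosφ1·sinφ2-sinφ1·cosφ2·cosΔλ=-0.95098043; θ=atan2(y, x)=162.8644° ≈ 162.9°
Leg 2: φ1=-0.8886501, φ2=-0.5961137, Δφ=0.2925364, Δλ=2.8255886 rad; a=sin²(Δφ/2)+cosφ1·cosφ2·sin²(Δλ/2)=0.5300466583; c=2·atan2(√a, √(1-a))=1.630925871; dist=6371·c=10390.629 ≈ 10390.6 km; running total=19770.8 km
Leg 2 bearing: y=sinΔλ·cosφ2=0.25717037, x=cosφ1·sinφ2-sinφ1·cosφ2·cosΔλ=-0.96449582; θ=atan2(y, x)=165.0702° ≈ 165.1°
Leg 3: φ1=-0.5961137, φ2=-0.0354023, Δφ=0.5607115, Δλ=-0.1781824 rad; a=sin²(Δφ/2)+cosφ1·cosφ2·sin²(Δλ/2)=0.0831083021; c=2·atan2(√a, √(1-a))=0.584870850; dist=6371·c=3726.212 ≈ 3726.2 km; running total=23497.0 km
Leg 3 bearing: y=sinΔλ·cosφ2=-0.17712999, x=cosφ1·sinφ2-sinφ1·cosφ2·cosΔλ=0.52290555; θ=atan2(y, x)=-18.7134° <0 so +360° → 341.2866° ≈ 341.3°
Leg 4: φ1=-0.0354023, φ2=-0.4071556, Δφ=-0.3717534, Δλ=-1.3046720 rad; a=sin²(Δφ/2)+cosφ1·cosφ2·sin²(Δλ/2)=0.3723201765; c=2·atan2(√a, √(1-a))=1.312576662; dist=6371·c=8362.426 ≈ 8362.4 km; running total=31859.4 km
Leg 4 bearing: y=sinΔλ·cosφ2=-0.88592610, x=cosφ1·sinφ2-sinφ1·cosφ2·cosΔλ=-0.38720330; θ=atan2(y, x)=-113.6082° <0 so +360° → 246.3918° ≈ 246.4°
Leg 5: φ1=-0.4071556, φ2=0.2478018, Δφ=0.6549575, Δλ=0.4862313 rad; a=sin²(Δφ/2)+cosφ1·cosφ2·sin²(Δλ/2)=0.1550501805; c=2·atan2(√a, √(1-a))=0.809445921; dist=6371·c=5156.980 ≈ 5157.0 km; running total=37016.4 km
Leg 5 bearing: y=sinΔλ·cosφ2=0.45302318, x=cosφ1·sinφ2-sinφ1·cosφ2·cosΔλ=0.56463128; θ=atan2(y, x)=38.7413° ≈ 38.7°
Leg 6: φ1=0.2478018, φ2=1.1997603, Δφ=0.9519584, Δλ=1.5831533 rad; a=sin²(Δφ/2)+cosφ1·cosφ2·sin²(Δλ/2)=0.3878801016; c=2·atan2(√a, √(1-a))=1.344633429; dist=6371·c=8566.660 ≈ 8566.7 km; running total=45583.1 km
Leg 6 bearing: y=sinΔλ·cosφ2=0.36255350, x=cosφ1·sinφ2-sinφ1·cosφ2·cosΔλ=0.90458359; θ=atan2(y, x)=21.8407° ≈ 21.8°

Leg 1: dist=9380.2 km, bearing=162.9°
Leg 2: dist=10390.6 km, bearing=165.1°
Leg 3: dist=3726.2 km, bearing=341.3°
Leg 4: dist=8362.4 km, bearing=246.4°
Leg 5: dist=5157.0 km, bearing=38.7°
Leg 6: dist=8566.7 km, bearing=21.8°
Total: 45583.1 km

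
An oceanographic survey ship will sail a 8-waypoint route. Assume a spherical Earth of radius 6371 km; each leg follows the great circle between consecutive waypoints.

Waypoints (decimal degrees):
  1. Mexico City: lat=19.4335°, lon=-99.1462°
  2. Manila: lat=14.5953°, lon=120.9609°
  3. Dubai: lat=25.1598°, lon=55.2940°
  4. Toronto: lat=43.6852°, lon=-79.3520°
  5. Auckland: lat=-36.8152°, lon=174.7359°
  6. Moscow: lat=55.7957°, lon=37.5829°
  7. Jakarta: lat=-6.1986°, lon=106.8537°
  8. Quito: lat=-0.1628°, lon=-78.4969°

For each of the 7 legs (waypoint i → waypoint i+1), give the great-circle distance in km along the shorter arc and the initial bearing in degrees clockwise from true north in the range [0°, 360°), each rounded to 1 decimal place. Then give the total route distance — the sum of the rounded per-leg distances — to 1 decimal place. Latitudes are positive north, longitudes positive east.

Leg 1: φ1=0.3391786, φ2=0.2547360, Δφ=-0.0844425, Δλ=3.8415936 rad; a=sin²(Δφ/2)+cosφ1·cosφ2·sin²(Δλ/2)=0.8070758024; c=2·atan2(√a, √(1-a))=2.232106820; dist=6371·c=14220.753 ≈ 14220.8 km; running total=14220.8 km
Leg 1 bearing: y=sinΔλ·cosφ2=-0.62342938, x=cosφ1·sinφ2-sinφ1·cosφ2·cosΔλ=0.48389421; θ=atan2(y, x)=-52.1821° <0 so +360° → 307.8179° ≈ 307.8°
Leg 2: φ1=0.2547360, φ2=0.4391213, Δφ=0.1843853, Δλ=-1.1461036 rad; a=sin²(Δφ/2)+cosφ1·cosφ2·sin²(Δλ/2)=0.2659771636; c=2·atan2(√a, √(1-a))=1.083718365; dist=6371·c=6904.370 ≈ 6904.4 km; running total=21125.2 km
Leg 2 bearing: y=sinΔλ·cosφ2=-0.82471909, x=cosφ1·sinφ2-sinφ1·cosφ2·cosΔλ=0.31744554; θ=atan2(y, x)=-68.9476° <0 so +360° → 291.0524° ≈ 291.1°
Leg 3: φ1=0.4391213, φ2=0.7624506, Δφ=0.3233292, Δλ=-2.3500160 rad; a=sin²(Δφ/2)+cosφ1·cosφ2·sin²(Δλ/2)=0.5831571099; c=2·atan2(√a, √(1-a))=1.737886970; dist=6371·c=11072.078 ≈ 11072.1 km; running total=32197.3 km
Leg 3 bearing: y=sinΔλ·cosφ2=-0.51449067, x=cosφ1·sinφ2-sinφ1·cosφ2·cosΔλ=0.84121277; θ=atan2(y, x)=-31.4502° <0 so +360° → 328.5498° ≈ 328.5°
Leg 4: φ1=0.7624506, φ2=-0.6425465, Δφ=-1.4049970, Δλ=4.4346704 rad; a=sin²(Δφ/2)+cosφ1·cosφ2·sin²(Δλ/2)=0.7863052994; c=2·atan2(√a, √(1-a))=2.180482981; dist=6371·c=13891.857 ≈ 13891.9 km; running total=46089.2 km
Leg 4 bearing: y=sinΔλ·cosφ2=-0.76989724, x=cosφ1·sinφ2-sinφ1·cosφ2·cosΔλ=-0.28173630; θ=atan2(y, x)=-110.0996° <0 so +360° → 249.9004° ≈ 249.9°
Leg 5: φ1=-0.6425465, φ2=0.9738187, Δφ=1.6163651, Δλ=-2.3937714 rad; a=sin²(Δφ/2)+cosφ1·cosφ2·sin²(Δλ/2)=0.9127733335; c=2·atan2(√a, √(1-a))=2.541966536; dist=6371·c=16194.869 ≈ 16194.9 km; running total=62284.1 km
Leg 5 bearing: y=sinΔλ·cosφ2=-0.38228305, x=cosφ1·sinφ2-sinφ1·cosφ2·cosΔλ=0.41512934; θ=atan2(y, x)=-42.6413° <0 so +360° → 317.3587° ≈ 317.4°
Leg 6: φ1=0.9738187, φ2=-0.1081860, Δφ=-1.0820047, Δλ=1.2090035 rad; a=sin²(Δφ/2)+cosφ1·cosφ2·sin²(Δλ/2)=0.4457452750; c=2·atan2(√a, √(1-a))=1.462072804; dist=6371·c=9314.866 ≈ 9314.9 km; running total=71599.0 km
Leg 6 bearing: y=sinΔλ·cosφ2=0.92979584, x=cosφ1·sinφ2-sinφ1·cosφ2·cosΔλ=-0.35171777; θ=atan2(y, x)=110.7203° ≈ 110.7°
Leg 7: φ1=-0.1081860, φ2=-0.0028414, Δφ=0.1053446, Δλ=-3.2349782 rad; a=sin²(Δφ/2)+cosφ1·cosφ2·sin²(Δλ/2)=0.9947555079; c=2·atan2(√a, √(1-a))=2.996628022; dist=6371·c=19091.517 ≈ 19091.5 km; running total=90690.5 km
Leg 7 bearing: y=sinΔλ·cosφ2=0.09324954, x=cosφ1·sinφ2-sinφ1·cosφ2·cosΔλ=-0.11032893; θ=atan2(y, x)=139.7957° ≈ 139.8°

Leg 1: dist=14220.8 km, bearing=307.8°
Leg 2: dist=6904.4 km, bearing=291.1°
Leg 3: dist=11072.1 km, bearing=328.5°
Leg 4: dist=13891.9 km, bearing=249.9°
Leg 5: dist=16194.9 km, bearing=317.4°
Leg 6: dist=9314.9 km, bearing=110.7°
Leg 7: dist=19091.5 km, bearing=139.8°
Total: 90690.5 km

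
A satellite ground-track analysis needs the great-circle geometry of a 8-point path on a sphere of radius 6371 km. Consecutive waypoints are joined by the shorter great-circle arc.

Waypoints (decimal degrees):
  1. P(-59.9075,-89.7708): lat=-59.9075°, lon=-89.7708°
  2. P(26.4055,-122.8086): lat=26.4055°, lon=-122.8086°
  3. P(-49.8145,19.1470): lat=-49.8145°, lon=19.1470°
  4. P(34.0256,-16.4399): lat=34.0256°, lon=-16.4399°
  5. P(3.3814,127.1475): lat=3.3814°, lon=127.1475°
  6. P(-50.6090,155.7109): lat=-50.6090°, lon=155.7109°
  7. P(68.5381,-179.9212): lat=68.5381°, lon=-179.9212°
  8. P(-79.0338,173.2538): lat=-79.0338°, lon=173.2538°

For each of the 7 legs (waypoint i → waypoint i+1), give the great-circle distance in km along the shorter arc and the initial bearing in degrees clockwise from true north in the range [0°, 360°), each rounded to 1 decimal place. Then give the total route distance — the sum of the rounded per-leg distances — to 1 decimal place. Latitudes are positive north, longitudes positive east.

Leg 1: φ1=-1.0455831, φ2=0.4608629, Δφ=1.5064460, Δλ=-0.5766184 rad; a=sin²(Δφ/2)+cosφ1·cosφ2·sin²(Δλ/2)=0.5041531923; c=2·atan2(√a, √(1-a))=1.579102807; dist=6371·c=10060.464 ≈ 10060.5 km; running total=10060.5 km
Leg 1 bearing: y=sinΔλ·cosφ2=-0.48831181, x=cosφ1·sinφ2-sinφ1·cosφ2·cosΔλ=0.87262969; θ=atan2(y, x)=-29.2308° <0 so +360° → 330.7692° ≈ 330.8°
Leg 2: φ1=0.4608629, φ2=-0.8694270, Δφ=-1.3302900, Δλ=2.4775926 rad; a=sin²(Δφ/2)+cosφ1·cosφ2·sin²(Δλ/2)=0.8974492940; c=2·atan2(√a, √(1-a))=2.489636746; dist=6371·c=15861.476 ≈ 15861.5 km; running total=25922.0 km
Leg 2 bearing: y=sinΔλ·cosφ2=0.39765833, x=cosφ1·sinφ2-sinφ1·cosφ2·cosΔλ=-0.45826203; θ=atan2(y, x)=139.0501° ≈ 139.1°
Leg 3: φ1=-0.8694270, φ2=0.5938587, Δφ=1.4632858, Δλ=-0.6211086 rad; a=sin²(Δφ/2)+cosφ1·cosφ2·sin²(Δλ/2)=0.4962882982; c=2·atan2(√a, √(1-a))=1.563372855; dist=6371·c=9960.248 ≈ 9960.2 km; running total=35882.2 km
Leg 3 bearing: y=sinΔλ·cosφ2=-0.48230223, x=cosφ1·sinφ2-sinφ1·cosφ2·cosΔλ=0.87597343; θ=atan2(y, x)=-28.8367° <0 so +360° → 331.1633° ≈ 331.2°
Leg 4: φ1=0.5938587, φ2=0.0590166, Δφ=-0.5348422, Δλ=2.5060729 rad; a=sin²(Δφ/2)+cosφ1·cosφ2·sin²(Δλ/2)=0.8164061670; c=2·atan2(√a, √(1-a))=2.255976246; dist=6371·c=14372.825 ≈ 14372.8 km; running total=50255.0 km
Leg 4 bearing: y=sinΔλ·cosφ2=0.59256244, x=cosφ1·sinφ2-sinφ1·cosφ2·cosΔλ=0.49841579; θ=atan2(y, x)=49.9322° ≈ 49.9°
Leg 5: φ1=0.0590166, φ2=-0.8832937, Δφ=-0.9423102, Δλ=0.4985254 rad; a=sin²(Δφ/2)+cosφ1·cosφ2·sin²(Δλ/2)=0.2445919551; c=2·atan2(√a, √(1-a))=1.034662520; dist=6371·c=6591.835 ≈ 6591.8 km; running total=56846.8 km
Leg 5 bearing: y=sinΔλ·cosφ2=0.30342624, x=cosφ1·sinφ2-sinφ1·cosφ2·cosΔλ=-0.80436275; θ=atan2(y, x)=159.3322° ≈ 159.3°
Leg 6: φ1=-0.8832937, φ2=1.1962155, Δφ=2.0795092, Δλ=-5.8578852 rad; a=sin²(Δφ/2)+cosφ1·cosφ2·sin²(Δλ/2)=0.7538691822; c=2·atan2(√a, √(1-a))=2.103353885; dist=6371·c=13400.468 ≈ 13400.5 km; running total=70247.3 km
Leg 6 bearing: y=sinΔλ·cosφ2=0.15096096, x=cosφ1·sinφ2-sinφ1·cosφ2·cosΔλ=0.84818190; θ=atan2(y, x)=10.0919° ≈ 10.1°
Leg 7: φ1=1.1962155, φ2=-1.3794000, Δφ=-2.5756155, Δλ=6.1640666 rad; a=sin²(Δφ/2)+cosφ1·cosφ2·sin²(Δλ/2)=0.9222791250; c=2·atan2(√a, √(1-a))=2.576535970; dist=6371·c=16415.111 ≈ 16415.1 km; running total=86662.4 km
Leg 7 bearing: y=sinΔλ·cosφ2=-0.02260639, x=cosφ1·sinφ2-sinφ1·cosφ2·cosΔλ=-0.53498627; θ=atan2(y, x)=-177.5803° <0 so +360° → 182.4197° ≈ 182.4°

Leg 1: dist=10060.5 km, bearing=330.8°
Leg 2: dist=15861.5 km, bearing=139.1°
Leg 3: dist=9960.2 km, bearing=331.2°
Leg 4: dist=14372.8 km, bearing=49.9°
Leg 5: dist=6591.8 km, bearing=159.3°
Leg 6: dist=13400.5 km, bearing=10.1°
Leg 7: dist=16415.1 km, bearing=182.4°
Total: 86662.4 km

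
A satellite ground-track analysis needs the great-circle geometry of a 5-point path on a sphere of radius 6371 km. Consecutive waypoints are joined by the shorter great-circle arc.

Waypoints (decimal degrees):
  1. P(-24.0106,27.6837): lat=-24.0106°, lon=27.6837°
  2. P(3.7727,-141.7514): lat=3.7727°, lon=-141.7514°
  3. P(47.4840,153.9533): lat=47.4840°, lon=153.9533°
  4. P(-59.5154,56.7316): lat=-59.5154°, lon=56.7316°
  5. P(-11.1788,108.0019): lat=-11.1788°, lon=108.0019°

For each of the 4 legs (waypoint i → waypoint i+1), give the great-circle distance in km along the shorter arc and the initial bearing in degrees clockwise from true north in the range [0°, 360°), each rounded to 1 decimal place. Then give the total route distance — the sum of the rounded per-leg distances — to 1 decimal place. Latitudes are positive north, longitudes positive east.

Leg 1: φ1=-0.4190640, φ2=0.0658460, Δφ=0.4849101, Δλ=-2.9572004 rad; a=sin²(Δφ/2)+cosφ1·cosφ2·sin²(Δλ/2)=0.9614063442; c=2·atan2(√a, √(1-a))=2.746115089; dist=6371·c=17495.499 ≈ 17495.5 km; running total=17495.5 km
Leg 1 bearing: y=sinΔλ·cosφ2=-0.18295183, x=cosφ1·sinφ2-sinφ1·cosφ2·cosΔλ=-0.33903594; θ=atan2(y, x)=-151.6476° <0 so +360° → 208.3524° ≈ 208.4°
Leg 2: φ1=0.0658460, φ2=0.8287521, Δφ=0.7629061, Δλ=5.1610206 rad; a=sin²(Δφ/2)+cosφ1·cosφ2·sin²(Δλ/2)=0.3295104214; c=2·atan2(√a, √(1-a))=1.222838048; dist=6371·c=7790.701 ≈ 7790.7 km; running total=25286.2 km
Leg 2 bearing: y=sinΔλ·cosφ2=-0.60892027, x=cosφ1·sinφ2-sinφ1·cosφ2·cosΔλ=0.71620481; θ=atan2(y, x)=-40.3713° <0 so +360° → 319.6287° ≈ 319.6°
Leg 3: φ1=0.8287521, φ2=-1.0387397, Δφ=-1.8674918, Δλ=-1.6968388 rad; a=sin²(Δφ/2)+cosφ1·cosφ2·sin²(Δλ/2)=0.8391475758; c=2·atan2(√a, √(1-a))=2.316236283; dist=6371·c=14756.741 ≈ 14756.7 km; running total=40042.9 km
Leg 3 bearing: y=sinΔλ·cosφ2=-0.50328237, x=cosφ1·sinφ2-sinφ1·cosφ2·cosΔλ=-0.53537140; θ=atan2(y, x)=-136.7696° <0 so +360° → 223.2304° ≈ 223.2°
Leg 4: φ1=-1.0387397, φ2=-0.1951069, Δφ=0.8436328, Δλ=0.8948355 rad; a=sin²(Δφ/2)+cosφ1·cosφ2·sin²(Δλ/2)=0.2607776342; c=2·atan2(√a, √(1-a))=1.071913610; dist=6371·c=6829.162 ≈ 6829.2 km; running total=46872.1 km
Leg 4 bearing: y=sinΔλ·cosφ2=0.76530521, x=cosφ1·sinφ2-sinφ1·cosφ2·cosΔλ=0.43057934; θ=atan2(y, x)=60.6368° ≈ 60.6°

Leg 1: dist=17495.5 km, bearing=208.4°
Leg 2: dist=7790.7 km, bearing=319.6°
Leg 3: dist=14756.7 km, bearing=223.2°
Leg 4: dist=6829.2 km, bearing=60.6°
Total: 46872.1 km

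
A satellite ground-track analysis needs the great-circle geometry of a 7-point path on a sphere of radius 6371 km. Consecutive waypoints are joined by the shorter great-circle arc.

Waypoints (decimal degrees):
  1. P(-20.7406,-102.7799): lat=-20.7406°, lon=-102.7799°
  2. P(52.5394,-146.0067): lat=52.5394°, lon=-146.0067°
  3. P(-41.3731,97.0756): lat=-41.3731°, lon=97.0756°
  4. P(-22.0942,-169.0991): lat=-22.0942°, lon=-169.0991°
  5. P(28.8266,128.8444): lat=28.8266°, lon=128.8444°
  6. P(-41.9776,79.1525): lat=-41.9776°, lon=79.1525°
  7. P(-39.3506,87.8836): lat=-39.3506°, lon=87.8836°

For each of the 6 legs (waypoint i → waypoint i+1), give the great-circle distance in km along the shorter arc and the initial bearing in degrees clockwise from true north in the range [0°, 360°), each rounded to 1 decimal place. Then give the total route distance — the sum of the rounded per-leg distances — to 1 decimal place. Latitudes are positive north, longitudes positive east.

Leg 1: φ1=-0.3619918, φ2=0.9169855, Δφ=1.2789773, Δλ=-0.7544500 rad; a=sin²(Δφ/2)+cosφ1·cosφ2·sin²(Δλ/2)=0.4333248893; c=2·atan2(√a, √(1-a))=1.437047697; dist=6371·c=9155.431 ≈ 9155.4 km; running total=9155.4 km
Leg 1 bearing: y=sinΔλ·cosφ2=-0.41655966, x=cosφ1·sinφ2-sinφ1·cosφ2·cosΔλ=0.89927514; θ=atan2(y, x)=-24.8544° <0 so +360° → 335.1456° ≈ 335.1°
Leg 2: φ1=0.9169855, φ2=-0.7220968, Δφ=-1.6390823, Δλ=4.2425865 rad; a=sin²(Δφ/2)+cosφ1·cosφ2·sin²(Δλ/2)=0.8656381151; c=2·atan2(√a, √(1-a))=2.390987487; dist=6371·c=15232.981 ≈ 15233.0 km; running total=24388.4 km
Leg 2 bearing: y=sinΔλ·cosφ2=-0.66911910, x=cosφ1·sinφ2-sinφ1·cosφ2·cosΔλ=-0.13234316; θ=atan2(y, x)=-101.1880° <0 so +360° → 258.8120° ≈ 258.8°
Leg 3: φ1=-0.7220968, φ2=-0.3856165, Δφ=0.3364803, Δλ=-4.6456249 rad; a=sin²(Δφ/2)+cosφ1·cosφ2·sin²(Δλ/2)=0.3988902856; c=2·atan2(√a, √(1-a))=1.367172685; dist=6371·c=8710.257 ≈ 8710.3 km; running total=33098.7 km
Leg 3 bearing: y=sinΔλ·cosφ2=0.92450242, x=cosφ1·sinφ2-sinφ1·cosφ2·cosΔλ=-0.32311388; θ=atan2(y, x)=109.2645° ≈ 109.3°
Leg 4: φ1=-0.3856165, φ2=0.5031191, Δφ=0.8887356, Δλ=5.2000951 rad; a=sin²(Δφ/2)+cosφ1·cosφ2·sin²(Δλ/2)=0.4004844995; c=2·atan2(√a, √(1-a))=1.370427287; dist=6371·c=8730.992 ≈ 8731.0 km; running total=41829.7 km
Leg 4 bearing: y=sinΔλ·cosφ2=-0.77394052, x=cosφ1·sinφ2-sinφ1·cosφ2·cosΔλ=0.60116781; θ=atan2(y, x)=-52.1613° <0 so +360° → 307.8387° ≈ 307.8°
Leg 5: φ1=0.5031191, φ2=-0.7326473, Δφ=-1.2357664, Δλ=-0.8672873 rad; a=sin²(Δφ/2)+cosφ1·cosφ2·sin²(Δλ/2)=0.4505865517; c=2·atan2(√a, √(1-a))=1.471807849; dist=6371·c=9376.888 ≈ 9376.9 km; running total=51206.6 km
Leg 5 bearing: y=sinΔλ·cosφ2=-0.56690451, x=cosφ1·sinφ2-sinφ1·cosφ2·cosΔλ=-0.81783404; θ=atan2(y, x)=-145.2712° <0 so +360° → 214.7288° ≈ 214.7°
Leg 6: φ1=-0.7326473, φ2=-0.6867975, Δφ=0.0458498, Δλ=0.1523864 rad; a=sin²(Δφ/2)+cosφ1·cosφ2·sin²(Δλ/2)=0.0038563118; c=2·atan2(√a, √(1-a))=0.124278383; dist=6371·c=791.778 ≈ 791.8 km; running total=51998.4 km
Leg 6 bearing: y=sinΔλ·cosφ2=0.11738194, x=cosφ1·sinφ2-sinφ1·cosφ2·cosΔλ=0.03984022; θ=atan2(y, x)=71.2524° ≈ 71.3°

Leg 1: dist=9155.4 km, bearing=335.1°
Leg 2: dist=15233.0 km, bearing=258.8°
Leg 3: dist=8710.3 km, bearing=109.3°
Leg 4: dist=8731.0 km, bearing=307.8°
Leg 5: dist=9376.9 km, bearing=214.7°
Leg 6: dist=791.8 km, bearing=71.3°
Total: 51998.4 km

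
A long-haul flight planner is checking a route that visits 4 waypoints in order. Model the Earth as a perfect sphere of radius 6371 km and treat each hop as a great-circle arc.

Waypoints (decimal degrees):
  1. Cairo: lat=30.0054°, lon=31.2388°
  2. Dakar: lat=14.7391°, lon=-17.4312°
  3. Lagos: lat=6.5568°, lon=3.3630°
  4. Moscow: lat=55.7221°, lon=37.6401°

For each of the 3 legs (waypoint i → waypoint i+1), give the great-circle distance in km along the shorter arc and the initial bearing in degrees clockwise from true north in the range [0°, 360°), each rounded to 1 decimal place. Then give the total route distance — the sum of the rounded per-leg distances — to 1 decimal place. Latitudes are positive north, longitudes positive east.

Leg 1: dist=5240.9 km, bearing=262.2°
Leg 2: dist=2445.4 km, bearing=109.6°
Leg 3: dist=6246.0 km, bearing=22.4°
Total: 13932.3 km

Leg 1: φ1=0.5236930, φ2=0.2572458, Δφ=-0.2664472, Δλ=-0.8494517 rad; a=sin²(Δφ/2)+cosφ1·cosφ2·sin²(Δλ/2)=0.1598504550; c=2·atan2(√a, √(1-a))=0.822625697; dist=6371·c=5240.948 ≈ 5240.9 km; running total=5240.9 km
Leg 1 bearing: y=sinΔλ·cosφ2=-0.72620900, x=cosφ1·sinφ2-sinφ1·cosφ2·cosΔλ=-0.09906380; θ=atan2(y, x)=-97.7679° <0 so +360° → 262.2321° ≈ 262.2°
Leg 2: φ1=0.2572458, φ2=0.1144377, Δφ=-0.1428081, Δλ=0.3629273 rad; a=sin²(Δφ/2)+cosφ1·cosφ2·sin²(Δλ/2)=0.0363813374; c=2·atan2(√a, √(1-a))=0.383829672; dist=6371·c=2445.379 ≈ 2445.4 km; running total=7686.3 km
Leg 2 bearing: y=sinΔλ·cosφ2=0.35269024, x=cosφ1·sinφ2-sinφ1·cosφ2·cosΔλ=-0.12585918; θ=atan2(y, x)=109.6392° ≈ 109.6°
Leg 3: φ1=0.1144377, φ2=0.9725341, Δφ=0.8580964, Δλ=0.5982483 rad; a=sin²(Δφ/2)+cosφ1·cosφ2·sin²(Δλ/2)=0.2216485825; c=2·atan2(√a, √(1-a))=0.980384915; dist=6371·c=6246.032 ≈ 6246.0 km; running total=13932.3 km
Leg 3 bearing: y=sinΔλ·cosφ2=0.31719604, x=cosφ1·sinφ2-sinφ1·cosφ2·cosΔλ=0.76776860; θ=atan2(y, x)=22.4475° ≈ 22.4°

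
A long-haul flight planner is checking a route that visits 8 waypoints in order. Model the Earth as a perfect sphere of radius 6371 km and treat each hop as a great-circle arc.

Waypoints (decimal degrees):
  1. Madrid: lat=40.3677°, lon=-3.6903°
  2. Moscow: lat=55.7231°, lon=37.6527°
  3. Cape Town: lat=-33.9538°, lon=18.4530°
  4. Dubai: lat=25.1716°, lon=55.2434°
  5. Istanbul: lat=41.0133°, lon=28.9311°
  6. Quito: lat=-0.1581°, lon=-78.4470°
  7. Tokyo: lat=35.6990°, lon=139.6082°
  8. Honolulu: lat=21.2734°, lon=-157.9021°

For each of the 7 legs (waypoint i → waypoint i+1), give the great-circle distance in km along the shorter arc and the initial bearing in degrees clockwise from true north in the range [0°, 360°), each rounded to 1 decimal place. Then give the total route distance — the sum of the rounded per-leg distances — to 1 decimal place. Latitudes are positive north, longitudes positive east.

Leg 1: dist=3444.7 km, bearing=46.3°
Leg 2: dist=10137.2 km, bearing=195.8°
Leg 3: dist=7636.4 km, bearing=35.6°
Leg 4: dist=2998.6 km, bearing=312.5°
Leg 5: dist=11467.6 km, bearing=281.5°
Leg 6: dist=14441.0 km, bearing=319.3°
Leg 7: dist=6211.0 km, bearing=87.0°
Total: 56336.5 km

Leg 1: φ1=0.7045493, φ2=0.9725516, Δφ=0.2680023, Δλ=0.7215715 rad; a=sin²(Δφ/2)+cosφ1·cosφ2·sin²(Δλ/2)=0.0713215240; c=2·atan2(√a, √(1-a))=0.540683727; dist=6371·c=3444.696 ≈ 3444.7 km; running total=3444.7 km
Leg 1 bearing: y=sinΔλ·cosφ2=0.37202572, x=cosφ1·sinφ2-sinφ1·cosφ2·cosΔλ=0.35571888; θ=atan2(y, x)=46.2836° ≈ 46.3°
Leg 2: φ1=0.9725516, φ2=-0.5926056, Δφ=-1.5651572, Δλ=-0.3350980 rad; a=sin²(Δφ/2)+cosφ1·cosφ2·sin²(Δλ/2)=0.5101726537; c=2·atan2(√a, √(1-a))=1.591143038; dist=6371·c=10137.172 ≈ 10137.2 km; running total=13581.9 km
Leg 2 bearing: y=sinΔλ·cosφ2=-0.27278690, x=cosφ1·sinφ2-sinφ1·cosφ2·cosΔλ=-0.96185933; θ=atan2(y, x)=-164.1665° <0 so +360° → 195.8335° ≈ 195.8°
Leg 3: φ1=-0.5926056, φ2=0.4393273, Δφ=1.0319329, Δλ=0.6421136 rad; a=sin²(Δφ/2)+cosφ1·cosφ2·sin²(Δλ/2)=0.3181792323; c=2·atan2(√a, √(1-a))=1.198622241; dist=6371·c=7636.422 ≈ 7636.4 km; running total=21218.3 km
Leg 3 bearing: y=sinΔλ·cosφ2=0.54201768, x=cosφ1·sinφ2-sinφ1·cosφ2·cosΔλ=0.75761578; θ=atan2(y, x)=35.5809° ≈ 35.6°
Leg 4: φ1=0.4393273, φ2=0.7158171, Δφ=0.2764898, Δλ=-0.4592363 rad; a=sin²(Δφ/2)+cosφ1·cosφ2·sin²(Δλ/2)=0.0543675618; c=2·atan2(√a, √(1-a))=0.470669510; dist=6371·c=2998.635 ≈ 2998.6 km; running total=24216.9 km
Leg 4 bearing: y=sinΔλ·cosφ2=-0.33446780, x=cosφ1·sinφ2-sinφ1·cosφ2·cosΔλ=0.30623228; θ=atan2(y, x)=-47.5234° <0 so +360° → 312.4766° ≈ 312.5°
Leg 5: φ1=0.7158171, φ2=-0.0027594, Δφ=-0.7185765, Δλ=-1.8741014 rad; a=sin²(Δφ/2)+cosφ1·cosφ2·sin²(Δλ/2)=0.6135890512; c=2·atan2(√a, √(1-a))=1.799975363; dist=6371·c=11467.643 ≈ 11467.6 km; running total=35684.5 km
Leg 5 bearing: y=sinΔλ·cosφ2=-0.95435093, x=cosφ1·sinφ2-sinφ1·cosφ2·cosΔλ=0.19391859; θ=atan2(y, x)=-78.5142° <0 so +360° → 281.4858° ≈ 281.5°
Leg 6: φ1=-0.0027594, φ2=0.6230651, Δφ=0.6258245, Δλ=3.8057812 rad; a=sin²(Δφ/2)+cosφ1·cosφ2·sin²(Δλ/2)=0.8205321610; c=2·atan2(√a, √(1-a))=2.266680553; dist=6371·c=14441.022 ≈ 14441.0 km; running total=50125.5 km
Leg 6 bearing: y=sinΔλ·cosφ2=-0.50059111, x=cosφ1·sinφ2-sinφ1·cosφ2·cosΔλ=0.58176032; θ=atan2(y, x)=-40.7112° <0 so +360° → 319.2888° ≈ 319.3°
Leg 7: φ1=0.6230651, φ2=0.3712909, Δφ=-0.2517742, Δλ=-5.1925343 rad; a=sin²(Δφ/2)+cosφ1·cosφ2·sin²(Δλ/2)=0.2193665691; c=2·atan2(√a, √(1-a))=0.974880619; dist=6371·c=6210.964 ≈ 6211.0 km; running total=56336.5 km
Leg 7 bearing: y=sinΔλ·cosφ2=0.82649235, x=cosφ1·sinφ2-sinφ1·cosφ2·cosΔλ=0.04347313; θ=atan2(y, x)=86.9890° ≈ 87.0°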